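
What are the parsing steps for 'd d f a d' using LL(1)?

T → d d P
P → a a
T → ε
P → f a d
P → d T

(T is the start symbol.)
LL(1) parsing maintains a stack (initially the start symbol over $) and the input. At each step: if the stack top is a terminal, match it against the current input token; if it is a non-terminal N, replace it with the RHS of M[N, lookahead] (the unique production whose predict set contains the lookahead).

Stack is shown with the top on the left.

Stack    Input        Action
----------------------------
T $      d d f a d $  output T → d d P
d d P $  d d f a d $  match 'd'
d P $    d f a d $    match 'd'
P $      f a d $      output P → f a d
f a d $  f a d $      match 'f'
a d $    a d $        match 'a'
d $      d $          match 'd'
$        $            accept

The string is accepted.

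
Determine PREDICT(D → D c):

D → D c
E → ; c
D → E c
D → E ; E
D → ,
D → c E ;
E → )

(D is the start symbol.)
{ ')', ',', ';', 'c' }

PREDICT(D → D c) = (FIRST(RHS) \ {ε}) ∪ (FOLLOW(D) if ε ∈ FIRST(RHS), i.e. RHS ⇒* ε)
FIRST(D) = { ')', ',', ';', 'c' }
FIRST(D c) = { ')', ',', ';', 'c' }
ε ∉ FIRST(D c), so FOLLOW(D) is not added.
PREDICT(D → D c) = { ')', ',', ';', 'c' }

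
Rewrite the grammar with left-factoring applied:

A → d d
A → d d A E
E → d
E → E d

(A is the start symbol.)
Left-factoring transforms A → αβ₁ | αβ₂ into A → αA' and A' → β₁ | β₂
(α is the longest common prefix among the alternatives). Repeat until
no nonterminal has two alternatives with a common prefix.

Round 1: A has alternatives sharing prefix 'd d'. Introduce A': A → d d A'
  Add: A' → ε
  Add: A' → A E

No remaining common prefixes — done.

Resulting grammar:
A → d d A'
A' → ε
A' → A E
E → d
E → E d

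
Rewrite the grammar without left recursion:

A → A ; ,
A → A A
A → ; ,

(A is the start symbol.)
A is directly left-recursive. The standard transformation for
  A → A α₁ | ... | A α_m | β₁ | ... | β_n
is
  A  → β₁ A' | ... | β_n A'
  A' → α₁ A' | ... | α_m A' | ε

A → ; , becomes A → ; , A'
A → A ; , becomes A' → ; , A'
A → A A becomes A' → A A'
Add A' → ε

Resulting grammar:
A → ; , A'
A' → ; , A'
A' → A A'
A' → ε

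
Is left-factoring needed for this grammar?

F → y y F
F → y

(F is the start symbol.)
Yes, F has productions with common prefix 'y'

Left-factoring is needed when two productions for the same non-terminal
share a common prefix on the right-hand side.

Productions for F:
  F → y y F
  F → y

Found common prefix 'y' in productions for F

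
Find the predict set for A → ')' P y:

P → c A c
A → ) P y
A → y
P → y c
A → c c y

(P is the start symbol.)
PREDICT(A → ')' P y) = (FIRST(RHS) \ {ε}) ∪ (FOLLOW(A) if ε ∈ FIRST(RHS), i.e. RHS ⇒* ε)
FIRST(')' P y) = { ')' }
ε ∉ FIRST(')' P y), so FOLLOW(A) is not added.
PREDICT(A → ')' P y) = { ')' }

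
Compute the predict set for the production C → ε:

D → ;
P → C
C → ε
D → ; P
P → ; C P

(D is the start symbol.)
{ $, ';' }

PREDICT(C → ε) = (FIRST(RHS) \ {ε}) ∪ (FOLLOW(C) if ε ∈ FIRST(RHS), i.e. RHS ⇒* ε)
The right-hand side is ε (FIRST(ε) = { ε }), so the predict set is FOLLOW(C) = { $, ';' }
PREDICT(C → ε) = { $, ';' }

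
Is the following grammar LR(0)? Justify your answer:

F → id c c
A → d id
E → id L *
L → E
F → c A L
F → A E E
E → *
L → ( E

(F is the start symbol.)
Augment with F' → F and build the canonical LR(0) collection (I0 = CLOSURE({[F' → . F]}), then GOTO on every symbol after a dot until no new states appear). It has 20 states:
  I0: { [A → . d id], [F → . A E E], [F → . c A L], [F → . id c c], [F' → . F] }  — shift
  I1: { [E → . *], [E → . id L *], [F → A . E E] }  — shift
  I2: { [F' → F .] }  — accept
  I3: { [A → . d id], [F → c . A L] }  — shift
  I4: { [A → d . id] }  — shift
  I5: { [F → id . c c] }  — shift
  I6: { [F → id c . c] }  — shift
  I7: { [F → id c c .] }  — reduce
  I8: { [A → d id .] }  — reduce
  I9: { [E → . *], [E → . id L *], [F → c A . L], [L → . ( E], [L → . E] }  — shift
  I10: { [E → . *], [E → . id L *], [L → ( . E] }  — shift
  I11: { [E → * .] }  — reduce
  I12: { [L → E .] }  — reduce
  I13: { [F → c A L .] }  — reduce
  I14: { [E → . *], [E → . id L *], [E → id . L *], [L → . ( E], [L → . E] }  — shift
  I15: { [E → id L . *] }  — shift
  I16: { [E → id L * .] }  — reduce
  I17: { [L → ( E .] }  — reduce
  I18: { [E → . *], [E → . id L *], [F → A E . E] }  — shift
  I19: { [F → A E E .] }  — reduce

Every state is either a pure shift/goto state or contains exactly one complete item and nothing to shift — no conflicts. The grammar is LR(0).

Answer: Yes, the grammar is LR(0)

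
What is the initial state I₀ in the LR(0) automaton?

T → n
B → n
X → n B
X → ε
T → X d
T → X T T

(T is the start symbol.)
First, augment the grammar with T' → T
I₀ = CLOSURE({ [T' → . T] }):
  [T' → . T] has the dot before T: add [T → . n], [T → . X d], [T → . X T T]
  [T → . X d] has the dot before X: add [X → . n B], [X → .]
No further items can be added.

I₀ = { [T → . X T T], [T → . X d], [T → . n], [T' → . T], [X → . n B], [X → .] }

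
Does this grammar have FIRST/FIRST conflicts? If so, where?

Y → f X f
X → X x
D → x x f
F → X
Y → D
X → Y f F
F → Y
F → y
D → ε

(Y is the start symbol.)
A FIRST/FIRST conflict occurs when two productions N → α and N → β for the same non-terminal have FIRST(α) ∩ FIRST(β) ≠ ∅ (with ε ∈ FIRST of a nullable right-hand side, so two nullable alternatives also conflict).

FIRST sets of the non-terminals at (or reachable through a nullable prefix from) the front of some alternative:
  FIRST(D) = { 'x', ε }
  FIRST(X) = { 'f', 'x' }
  FIRST(Y) = { 'f', 'x', ε }

Productions for Y:
  Y → f X f: FIRST = { 'f' }
  Y → D: FIRST = { 'x', ε }
Productions for X:
  X → X x: FIRST = { 'f', 'x' }
  X → Y f F: FIRST = { 'f', 'x' }
Productions for D:
  D → x x f: FIRST = { 'x' }
  D → ε: FIRST = { ε }
Productions for F:
  F → X: FIRST = { 'f', 'x' }
  F → Y: FIRST = { 'f', 'x', ε }
  F → y: FIRST = { 'y' }

Conflict for X: X → X x and X → Y f F
  Overlap: { 'f', 'x' }
Conflict for F: F → X and F → Y
  Overlap: { 'f', 'x' }

Answer: Yes. X → X x / X → Y f F on { 'f', 'x' }; F → X / F → Y on { 'f', 'x' }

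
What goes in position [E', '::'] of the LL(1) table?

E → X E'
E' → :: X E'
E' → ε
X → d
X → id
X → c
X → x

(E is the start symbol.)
To find M[E', '::'], we find productions for E' where '::' is in the predict set (PREDICT(N → α) = (FIRST(α) \ {ε}) ∪ (FOLLOW(N) if α ⇒* ε)).

Relevant sets:
  FOLLOW(E') = { $ }

E' → :: X E': PREDICT = { '::' }
  '::' is in predict set, so this production goes in M[E', '::']
E' → ε: PREDICT = { $ }

M[E', '::'] = E' → :: X E'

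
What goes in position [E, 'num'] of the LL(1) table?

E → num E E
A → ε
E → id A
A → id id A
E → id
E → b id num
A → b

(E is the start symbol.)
E → num E E

To find M[E, 'num'], we find productions for E where 'num' is in the predict set (PREDICT(N → α) = (FIRST(α) \ {ε}) ∪ (FOLLOW(N) if α ⇒* ε)).

E → num E E: PREDICT = { 'num' }
  'num' is in predict set, so this production goes in M[E, 'num']
E → id A: PREDICT = { 'id' }
E → id: PREDICT = { 'id' }
E → b id num: PREDICT = { 'b' }

M[E, 'num'] = E → num E E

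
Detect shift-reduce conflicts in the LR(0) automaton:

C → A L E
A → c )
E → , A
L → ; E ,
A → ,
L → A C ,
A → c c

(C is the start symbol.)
A shift-reduce conflict occurs when an LR(0) state has both:
  - a complete (reduce) item [A → α .] (dot at the end), and
  - a shift item [B → β . c γ] (dot before a terminal).

Augment with C' → C and build the canonical LR(0) collection (I0 = CLOSURE({[C' → . C]}), then GOTO on every symbol after a dot until no new states appear). It has 17 states:
  I0: { [A → . ,], [A → . c )], [A → . c c], [C → . A L E], [C' → . C] }  — shift
  I1: { [A → , .] }  — reduce
  I2: { [A → . ,], [A → . c )], [A → . c c], [C → A . L E], [L → . ; E ,], [L → . A C ,] }  — shift
  I3: { [C' → C .] }  — accept
  I4: { [A → c . )], [A → c . c] }  — shift
  I5: { [A → c ) .] }  — reduce
  I6: { [A → c c .] }  — reduce
  I7: { [E → . , A], [L → ; . E ,] }  — shift
  I8: { [A → . ,], [A → . c )], [A → . c c], [C → . A L E], [L → A . C ,] }  — shift
  I9: { [C → A L . E], [E → . , A] }  — shift
  I10: { [A → . ,], [A → . c )], [A → . c c], [E → , . A] }  — shift
  I11: { [C → A L E .] }  — reduce
  I12: { [E → , A .] }  — reduce
  I13: { [L → A C . ,] }  — shift
  I14: { [L → A C , .] }  — reduce
  I15: { [L → ; E . ,] }  — shift
  I16: { [L → ; E , .] }  — reduce

No state contains both a complete item and a shift item.

Answer: No shift-reduce conflicts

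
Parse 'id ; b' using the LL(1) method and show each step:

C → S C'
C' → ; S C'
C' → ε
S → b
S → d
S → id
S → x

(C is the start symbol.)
Stack is shown with the top on the left.

Stack     Input     Action
--------------------------
C $       id ; b $  output C → S C'
S C' $    id ; b $  output S → id
id C' $   id ; b $  match 'id'
C' $      ; b $     output C' → ; S C'
; S C' $  ; b $     match ';'
S C' $    b $       output S → b
b C' $    b $       match 'b'
C' $      $         output C' → ε
$         $         accept

The string is accepted.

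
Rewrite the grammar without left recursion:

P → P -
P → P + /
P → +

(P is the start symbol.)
P → + P'
P' → - P'
P' → + / P'
P' → ε

P is directly left-recursive. The standard transformation for
  A → A α₁ | ... | A α_m | β₁ | ... | β_n
is
  A  → β₁ A' | ... | β_n A'
  A' → α₁ A' | ... | α_m A' | ε

P → + becomes P → + P'
P → P - becomes P' → - P'
P → P + / becomes P' → + / P'
Add P' → ε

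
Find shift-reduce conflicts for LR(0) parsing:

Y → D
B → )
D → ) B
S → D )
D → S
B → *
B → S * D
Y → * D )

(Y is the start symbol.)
Yes — I3: [Y → D .] vs [S → D . )]; I9: [B → ) .] vs [B → . )]; I13: [D → S .] vs [B → S . * D]; I15: [B → S * D .] vs [S → D . )]

A shift-reduce conflict occurs when an LR(0) state has both:
  - a complete (reduce) item [A → α .] (dot at the end), and
  - a shift item [B → β . c γ] (dot before a terminal).

Augment with Y' → Y and build the canonical LR(0) collection (I0 = CLOSURE({[Y' → . Y]}), then GOTO on every symbol after a dot until no new states appear). It has 16 states:
  I0: { [D → . ) B], [D → . S], [S → . D )], [Y → . * D )], [Y → . D], [Y' → . Y] }  — shift
  I1: { [B → . )], [B → . *], [B → . S * D], [D → ) . B], [D → . ) B], [D → . S], [S → . D )] }  — shift
  I2: { [D → . ) B], [D → . S], [S → . D )], [Y → * . D )] }  — shift
  I3: { [S → D . )], [Y → D .] }  — shift, reduce
  I4: { [D → S .] }  — reduce
  I5: { [Y' → Y .] }  — accept
  I6: { [S → D ) .] }  — reduce
  I7: { [S → D . )], [Y → * D . )] }  — shift
  I8: { [S → D ) .], [Y → * D ) .] }  — 2 reduces
  I9: { [B → ) .], [B → . )], [B → . *], [B → . S * D], [D → ) . B], [D → . ) B], [D → . S], [S → . D )] }  — shift, reduce
  I10: { [B → * .] }  — reduce
  I11: { [D → ) B .] }  — reduce
  I12: { [S → D . )] }  — shift
  I13: { [B → S . * D], [D → S .] }  — shift, reduce
  I14: { [B → S * . D], [D → . ) B], [D → . S], [S → . D )] }  — shift
  I15: { [B → S * D .], [S → D . )] }  — shift, reduce

I3 contains reduce item [Y → D .] and shift item [S → D . )] — shift-reduce conflict.
I9 contains reduce item [B → ) .] and shift items [B → . )], [B → . *], [D → . ) B] — shift-reduce conflict.
I13 contains reduce item [D → S .] and shift item [B → S . * D] — shift-reduce conflict.
I15 contains reduce item [B → S * D .] and shift item [S → D . )] — shift-reduce conflict.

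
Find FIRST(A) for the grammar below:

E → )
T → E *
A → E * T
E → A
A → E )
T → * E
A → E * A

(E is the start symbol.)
{ ')' }

To compute FIRST(A), examine every production with A on the left-hand side, reading each right-hand side left to right until a non-nullable symbol is reached.

FIRST sets of the other non-terminals involved (by the same procedure, iterated to a fixed point):
  FIRST(E) = { ')' }

From A → E * T:
  - E is a non-terminal: add FIRST(E) \ {ε} = { ')' }
    E is not nullable, so stop
From A → E ):
  - E is a non-terminal: add FIRST(E) \ {ε} = { ')' }
    E is not nullable, so stop
From A → E * A:
  - E is a non-terminal: add FIRST(E) \ {ε} = { ')' }
    E is not nullable, so stop

Collecting: FIRST(A) = { ')' }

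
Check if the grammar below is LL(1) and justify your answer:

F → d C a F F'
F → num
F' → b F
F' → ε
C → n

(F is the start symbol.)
No. Predict set conflict for F': { 'b' }

A grammar is LL(1) if for each non-terminal N with multiple productions, the predict sets of those productions are pairwise disjoint, where PREDICT(N → α) = (FIRST(α) \ {ε}) ∪ (FOLLOW(N) if α ⇒* ε).

Relevant sets:
  FOLLOW(F') = { $, 'b' }

For F:
  PREDICT(F → d C a F F') = { 'd' }
  PREDICT(F → num) = { 'num' }
For F':
  PREDICT(F' → b F) = { 'b' }
  PREDICT(F' → ε) = { $, 'b' }
C has a single production, so nothing to check there.

Conflict found: Predict set conflict for F': { 'b' }
The grammar is NOT LL(1).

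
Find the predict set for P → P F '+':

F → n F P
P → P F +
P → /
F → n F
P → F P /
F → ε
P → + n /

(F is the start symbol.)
PREDICT(P → P F '+') = (FIRST(RHS) \ {ε}) ∪ (FOLLOW(P) if ε ∈ FIRST(RHS), i.e. RHS ⇒* ε)
FIRST(P) = { '+', '/', 'n' }
FIRST(P F '+') = { '+', '/', 'n' }
ε ∉ FIRST(P F '+'), so FOLLOW(P) is not added.
PREDICT(P → P F '+') = { '+', '/', 'n' }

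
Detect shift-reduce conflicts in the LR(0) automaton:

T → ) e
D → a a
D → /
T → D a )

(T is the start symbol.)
No shift-reduce conflicts

A shift-reduce conflict occurs when an LR(0) state has both:
  - a complete (reduce) item [A → α .] (dot at the end), and
  - a shift item [B → β . c γ] (dot before a terminal).

Augment with T' → T and build the canonical LR(0) collection (I0 = CLOSURE({[T' → . T]}), then GOTO on every symbol after a dot until no new states appear). It has 10 states:
  I0: { [D → . /], [D → . a a], [T → . ) e], [T → . D a )], [T' → . T] }  — shift
  I1: { [T → ) . e] }  — shift
  I2: { [D → / .] }  — reduce
  I3: { [T → D . a )] }  — shift
  I4: { [T' → T .] }  — accept
  I5: { [D → a . a] }  — shift
  I6: { [D → a a .] }  — reduce
  I7: { [T → D a . )] }  — shift
  I8: { [T → D a ) .] }  — reduce
  I9: { [T → ) e .] }  — reduce

No state contains both a complete item and a shift item.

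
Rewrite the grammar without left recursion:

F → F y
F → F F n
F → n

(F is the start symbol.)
F is directly left-recursive. The standard transformation for
  A → A α₁ | ... | A α_m | β₁ | ... | β_n
is
  A  → β₁ A' | ... | β_n A'
  A' → α₁ A' | ... | α_m A' | ε

F → n becomes F → n F'
F → F y becomes F' → y F'
F → F F n becomes F' → F n F'
Add F' → ε

Resulting grammar:
F → n F'
F' → y F'
F' → F n F'
F' → ε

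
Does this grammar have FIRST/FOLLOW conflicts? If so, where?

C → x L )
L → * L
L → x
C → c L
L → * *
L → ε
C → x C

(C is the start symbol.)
No FIRST/FOLLOW conflicts.

Nullable non-terminals: L.

L: nullable alternative(s) L → ε; FOLLOW(L) = { $, ')' }
  L → * L: FIRST \ {ε} = { '*' } — disjoint from FOLLOW(L)
  L → x: FIRST \ {ε} = { 'x' } — disjoint from FOLLOW(L)
  L → * *: FIRST \ {ε} = { '*' } — disjoint from FOLLOW(L)
  L → ε: FIRST \ {ε} = { } — this is the only nullable alternative, skip

C has no nullable alternative, so no FIRST/FOLLOW check is needed there.

No FIRST/FOLLOW conflicts found.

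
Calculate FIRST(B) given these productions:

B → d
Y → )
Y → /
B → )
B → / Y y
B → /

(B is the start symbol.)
{ ')', '/', 'd' }

To compute FIRST(B), examine every production with B on the left-hand side, reading each right-hand side left to right until a non-nullable symbol is reached.

From B → d:
  - d is a terminal: add 'd' and stop
From B → ):
  - ')' is a terminal: add ')' and stop
From B → / Y y:
  - '/' is a terminal: add '/' and stop
From B → /:
  - '/' is a terminal: add '/' and stop

Collecting: FIRST(B) = { ')', '/', 'd' }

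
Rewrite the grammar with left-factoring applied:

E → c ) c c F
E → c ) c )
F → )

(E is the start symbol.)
Left-factoring transforms A → αβ₁ | αβ₂ into A → αA' and A' → β₁ | β₂
(α is the longest common prefix among the alternatives). Repeat until
no nonterminal has two alternatives with a common prefix.

Round 1: E has alternatives sharing prefix 'c ) c'. Introduce E': E → c ) c E'
  Add: E' → c F
  Add: E' → )

No remaining common prefixes — done.

Resulting grammar:
E → c ) c E'
E' → c F
E' → )
F → )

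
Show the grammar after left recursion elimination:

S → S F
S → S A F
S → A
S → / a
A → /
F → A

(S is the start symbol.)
S → A S'
S → / a S'
S' → F S'
S' → A F S'
S' → ε
A → /
F → A

S is directly left-recursive. The standard transformation for
  A → A α₁ | ... | A α_m | β₁ | ... | β_n
is
  A  → β₁ A' | ... | β_n A'
  A' → α₁ A' | ... | α_m A' | ε

S → A becomes S → A S'
S → / a becomes S → / a S'
S → S F becomes S' → F S'
S → S A F becomes S' → A F S'
Add S' → ε

Productions for other non-terminals are unchanged:
  A → /
  F → A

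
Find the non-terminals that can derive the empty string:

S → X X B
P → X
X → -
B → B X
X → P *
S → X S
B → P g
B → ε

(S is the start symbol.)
{ 'B' }

ε-productions: B → ε
So B is immediately nullable.
No further non-terminal can be added: every production for the remaining non-terminals contains a terminal or a non-nullable non-terminal.
Nullable = { 'B' }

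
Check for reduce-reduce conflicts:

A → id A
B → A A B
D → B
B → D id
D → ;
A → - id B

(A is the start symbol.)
A reduce-reduce conflict occurs when an LR(0) state has two complete items [A → α .] and [B → β .] — both call for a reduction, and with no lookahead the parser cannot choose between them.

Augment with A' → A and build the canonical LR(0) collection (I0 = CLOSURE({[A' → . A]}), then GOTO on every symbol after a dot until no new states appear). It has 13 states:
  I0: { [A → . - id B], [A → . id A], [A' → . A] }  — shift
  I1: { [A → - . id B] }  — shift
  I2: { [A' → A .] }  — accept
  I3: { [A → . - id B], [A → . id A], [A → id . A] }  — shift
  I4: { [A → id A .] }  — reduce
  I5: { [A → - id . B], [A → . - id B], [A → . id A], [B → . A A B], [B → . D id], [D → . ;], [D → . B] }  — shift
  I6: { [D → ; .] }  — reduce
  I7: { [A → . - id B], [A → . id A], [B → A . A B] }  — shift
  I8: { [A → - id B .], [D → B .] }  — 2 reduces
  I9: { [B → D . id] }  — shift
  I10: { [B → D id .] }  — reduce
  I11: { [A → . - id B], [A → . id A], [B → . A A B], [B → . D id], [B → A A . B], [D → . ;], [D → . B] }  — shift
  I12: { [B → A A B .], [D → B .] }  — 2 reduces

I8 contains complete items [A → - id B .], [D → B .] — reduce-reduce conflict.
I12 contains complete items [B → A A B .], [D → B .] — reduce-reduce conflict.

Answer: Yes — I8: [A → - id B .] vs [D → B .]; I12: [B → A A B .] vs [D → B .]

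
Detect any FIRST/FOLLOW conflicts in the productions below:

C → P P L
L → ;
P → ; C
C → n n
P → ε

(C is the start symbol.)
A FIRST/FOLLOW conflict occurs when a non-terminal N has a nullable alternative N → β (β ⇒* ε) and another alternative N → α with FIRST(α) ∩ FOLLOW(N) ≠ ∅: on such a lookahead the parser cannot decide between expanding α and letting N vanish via β.

Nullable non-terminals: P.

P: nullable alternative(s) P → ε; FOLLOW(P) = { ';' }
  P → ; C: FIRST \ {ε} = { ';' } — overlaps FOLLOW(P) on { ';' }: CONFLICT
  P → ε: FIRST \ {ε} = { } — this is the only nullable alternative, skip

C, L have no nullable alternative, so no FIRST/FOLLOW check is needed there.

So the grammar has 1 FIRST/FOLLOW conflict (marked CONFLICT above).

Answer: Yes. P → ';' C with FOLLOW(P) on { ';' }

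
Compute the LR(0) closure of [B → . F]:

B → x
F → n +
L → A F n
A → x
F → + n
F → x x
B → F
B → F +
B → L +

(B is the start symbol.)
{ [B → . F], [F → . + n], [F → . n +], [F → . x x] }

To compute CLOSURE, for each item [A → α.Bβ] where B is a non-terminal, add [B → .γ] for all productions B → γ; repeat for the newly added items until nothing changes.

Start with: [B → . F]
  [B → . F] has the dot before F: add [F → . n +], [F → . + n], [F → . x x]
No further items can be added.

CLOSURE = { [B → . F], [F → . + n], [F → . n +], [F → . x x] }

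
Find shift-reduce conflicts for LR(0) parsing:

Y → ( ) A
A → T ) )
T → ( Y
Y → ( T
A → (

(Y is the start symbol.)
Yes — I6: [A → ( .] vs [Y → . ( ) A]

Augment with Y' → Y and build the canonical LR(0) collection (I0 = CLOSURE({[Y' → . Y]}), then GOTO on every symbol after a dot until no new states appear). It has 12 states:
  I0: { [Y → . ( ) A], [Y → . ( T], [Y' → . Y] }  — shift
  I1: { [T → . ( Y], [Y → ( . ) A], [Y → ( . T] }  — shift
  I2: { [Y' → Y .] }  — accept
  I3: { [T → ( . Y], [Y → . ( ) A], [Y → . ( T] }  — shift
  I4: { [A → . (], [A → . T ) )], [T → . ( Y], [Y → ( ) . A] }  — shift
  I5: { [Y → ( T .] }  — reduce
  I6: { [A → ( .], [T → ( . Y], [Y → . ( ) A], [Y → . ( T] }  — shift, reduce
  I7: { [Y → ( ) A .] }  — reduce
  I8: { [A → T . ) )] }  — shift
  I9: { [A → T ) . )] }  — shift
  I10: { [A → T ) ) .] }  — reduce
  I11: { [T → ( Y .] }  — reduce

I6 contains reduce item [A → ( .] and shift items [Y → . ( ) A], [Y → . ( T] — shift-reduce conflict.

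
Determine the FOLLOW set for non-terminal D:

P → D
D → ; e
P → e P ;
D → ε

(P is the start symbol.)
To compute FOLLOW(D), find every occurrence of D on a right-hand side N → α D β: add FIRST(β) \ {ε}, and if β is empty or nullable also add FOLLOW(N). Iterate to a fixed point.

In P → D: D is at the end, add FOLLOW(P)

The FOLLOW sets referred to above (computed the same way, to a fixed point):
  FOLLOW(P) = { $, ';' }

Taking the union: FOLLOW(D) = { $, ';' }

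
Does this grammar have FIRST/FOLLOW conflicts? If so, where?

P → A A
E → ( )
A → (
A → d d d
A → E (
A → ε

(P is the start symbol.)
Nullable non-terminals: A, P.
FIRST sets used below: FIRST(E) = { '(' }

A: nullable alternative(s) A → ε; FOLLOW(A) = { $, '(', 'd' }
  A → (: FIRST \ {ε} = { '(' } — overlaps FOLLOW(A) on { '(' }: CONFLICT
  A → d d d: FIRST \ {ε} = { 'd' } — overlaps FOLLOW(A) on { 'd' }: CONFLICT
  A → E (: FIRST \ {ε} = { '(' } — overlaps FOLLOW(A) on { '(' }: CONFLICT
  A → ε: FIRST \ {ε} = { } — this is the only nullable alternative, skip
P has a nullable alternative but only one production, so nothing to check.

E has no nullable alternative, so no FIRST/FOLLOW check is needed there.

So the grammar has 3 FIRST/FOLLOW conflicts (marked CONFLICT above).

Answer: Yes. A → '(' with FOLLOW(A) on { '(' }; A → d d d with FOLLOW(A) on { 'd' }; A → E '(' with FOLLOW(A) on { '(' }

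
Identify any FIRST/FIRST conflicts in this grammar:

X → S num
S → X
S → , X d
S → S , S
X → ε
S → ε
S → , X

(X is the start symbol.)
A FIRST/FIRST conflict occurs when two productions N → α and N → β for the same non-terminal have FIRST(α) ∩ FIRST(β) ≠ ∅ (with ε ∈ FIRST of a nullable right-hand side, so two nullable alternatives also conflict).

FIRST sets of the non-terminals at (or reachable through a nullable prefix from) the front of some alternative:
  FIRST(S) = { ',', 'num', ε }
  FIRST(X) = { ',', 'num', ε }

Productions for X:
  X → S num: FIRST = { ',', 'num' }
  X → ε: FIRST = { ε }
Productions for S:
  S → X: FIRST = { ',', 'num', ε }
  S → , X d: FIRST = { ',' }
  S → S , S: FIRST = { ',', 'num' }
  S → ε: FIRST = { ε }
  S → , X: FIRST = { ',' }

Conflict for S: S → X and S → , X d
  Overlap: { ',' }
Conflict for S: S → X and S → S , S
  Overlap: { ',', 'num' }
Conflict for S: S → X and S → ε
  Overlap: { ε }
Conflict for S: S → X and S → , X
  Overlap: { ',' }
Conflict for S: S → , X d and S → S , S
  Overlap: { ',' }
Conflict for S: S → , X d and S → , X
  Overlap: { ',' }
Conflict for S: S → S , S and S → , X
  Overlap: { ',' }

Answer: Yes. S → X / S → ',' X d on { ',' }; S → X / S → S ',' S on { ',', 'num' }; S → X / S → ε on { ε }; S → X / S → ',' X on { ',' }; S → ',' X d / S → S ',' S on { ',' }; S → ',' X d / S → ',' X on { ',' }; S → S ',' S / S → ',' X on { ',' }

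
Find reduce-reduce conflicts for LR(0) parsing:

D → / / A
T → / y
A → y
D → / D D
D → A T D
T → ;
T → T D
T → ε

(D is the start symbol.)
A reduce-reduce conflict occurs when an LR(0) state has two complete items [A → α .] and [B → β .] — both call for a reduction, and with no lookahead the parser cannot choose between them.

Augment with D' → D and build the canonical LR(0) collection (I0 = CLOSURE({[D' → . D]}), then GOTO on every symbol after a dot until no new states appear). It has 14 states:
  I0: { [A → . y], [D → . / / A], [D → . / D D], [D → . A T D], [D' → . D] }  — shift
  I1: { [A → . y], [D → . / / A], [D → . / D D], [D → . A T D], [D → / . / A], [D → / . D D] }  — shift
  I2: { [D → A . T D], [T → . / y], [T → . ;], [T → . T D], [T → .] }  — shift, reduce
  I3: { [D' → D .] }  — accept
  I4: { [A → y .] }  — reduce
  I5: { [T → / . y] }  — shift
  I6: { [T → ; .] }  — reduce
  I7: { [A → . y], [D → . / / A], [D → . / D D], [D → . A T D], [D → A T . D], [T → T . D] }  — shift
  I8: { [D → A T D .], [T → T D .] }  — 2 reduces
  I9: { [T → / y .] }  — reduce
  I10: { [A → . y], [D → . / / A], [D → . / D D], [D → . A T D], [D → / . / A], [D → / . D D], [D → / / . A] }  — shift
  I11: { [A → . y], [D → . / / A], [D → . / D D], [D → . A T D], [D → / D . D] }  — shift
  I12: { [D → / D D .] }  — reduce
  I13: { [D → / / A .], [D → A . T D], [T → . / y], [T → . ;], [T → . T D], [T → .] }  — shift, 2 reduces

I8 contains complete items [D → A T D .], [T → T D .] — reduce-reduce conflict.
I13 contains complete items [D → / / A .], [T → .] — reduce-reduce conflict.

Answer: Yes — I8: [D → A T D .] vs [T → T D .]; I13: [D → / / A .] vs [T → .]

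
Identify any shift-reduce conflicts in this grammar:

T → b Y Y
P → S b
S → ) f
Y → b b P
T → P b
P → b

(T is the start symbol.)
Yes — I5: [P → b .] vs [Y → . b b P]

Augment with T' → T and build the canonical LR(0) collection (I0 = CLOSURE({[T' → . T]}), then GOTO on every symbol after a dot until no new states appear). It has 15 states:
  I0: { [P → . S b], [P → . b], [S → . ) f], [T → . P b], [T → . b Y Y], [T' → . T] }  — shift
  I1: { [S → ) . f] }  — shift
  I2: { [T → P . b] }  — shift
  I3: { [P → S . b] }  — shift
  I4: { [T' → T .] }  — accept
  I5: { [P → b .], [T → b . Y Y], [Y → . b b P] }  — shift, reduce
  I6: { [T → b Y . Y], [Y → . b b P] }  — shift
  I7: { [Y → b . b P] }  — shift
  I8: { [P → . S b], [P → . b], [S → . ) f], [Y → b b . P] }  — shift
  I9: { [Y → b b P .] }  — reduce
  I10: { [P → b .] }  — reduce
  I11: { [T → b Y Y .] }  — reduce
  I12: { [P → S b .] }  — reduce
  I13: { [T → P b .] }  — reduce
  I14: { [S → ) f .] }  — reduce

I5 contains reduce item [P → b .] and shift item [Y → . b b P] — shift-reduce conflict.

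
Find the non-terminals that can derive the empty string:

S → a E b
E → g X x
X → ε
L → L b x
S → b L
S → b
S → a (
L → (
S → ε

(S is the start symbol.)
ε-productions: X → ε, S → ε
So X, S are immediately nullable.
No further non-terminal can be added: every production for the remaining non-terminals contains a terminal or a non-nullable non-terminal.
Nullable = { 'S', 'X' }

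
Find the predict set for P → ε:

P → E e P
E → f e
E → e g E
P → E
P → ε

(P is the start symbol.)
PREDICT(P → ε) = (FIRST(RHS) \ {ε}) ∪ (FOLLOW(P) if ε ∈ FIRST(RHS), i.e. RHS ⇒* ε)
The right-hand side is ε (FIRST(ε) = { ε }), so the predict set is FOLLOW(P) = { $ }
PREDICT(P → ε) = { $ }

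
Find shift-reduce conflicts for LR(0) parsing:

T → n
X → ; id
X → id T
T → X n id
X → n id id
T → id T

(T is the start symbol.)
Augment with T' → T and build the canonical LR(0) collection (I0 = CLOSURE({[T' → . T]}), then GOTO on every symbol after a dot until no new states appear). It has 12 states:
  I0: { [T → . X n id], [T → . id T], [T → . n], [T' → . T], [X → . ; id], [X → . id T], [X → . n id id] }  — shift
  I1: { [X → ; . id] }  — shift
  I2: { [T' → T .] }  — accept
  I3: { [T → X . n id] }  — shift
  I4: { [T → . X n id], [T → . id T], [T → . n], [T → id . T], [X → . ; id], [X → . id T], [X → . n id id], [X → id . T] }  — shift
  I5: { [T → n .], [X → n . id id] }  — shift, reduce
  I6: { [X → n id . id] }  — shift
  I7: { [X → n id id .] }  — reduce
  I8: { [T → id T .], [X → id T .] }  — 2 reduces
  I9: { [T → X n . id] }  — shift
  I10: { [T → X n id .] }  — reduce
  I11: { [X → ; id .] }  — reduce

I5 contains reduce item [T → n .] and shift item [X → n . id id] — shift-reduce conflict.

Answer: Yes — I5: [T → n .] vs [X → n . id id]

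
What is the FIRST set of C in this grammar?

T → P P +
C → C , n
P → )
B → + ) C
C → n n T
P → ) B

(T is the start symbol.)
{ 'n' }

From C → C , n:
  - C is the symbol being defined: contributes nothing new
    C is not nullable, so stop
From C → n n T:
  - n is a terminal: add 'n' and stop

Collecting: FIRST(C) = { 'n' }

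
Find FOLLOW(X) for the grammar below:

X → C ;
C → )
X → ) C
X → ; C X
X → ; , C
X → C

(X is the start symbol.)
X is the start symbol, so $ ∈ FOLLOW(X).
In X → ; C X: X is at the end; this adds FOLLOW(X) to itself — nothing new

Taking the union: FOLLOW(X) = { $ }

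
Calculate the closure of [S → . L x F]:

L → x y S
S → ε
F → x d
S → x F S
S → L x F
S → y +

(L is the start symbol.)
{ [L → . x y S], [S → . L x F] }

To compute CLOSURE, for each item [A → α.Bβ] where B is a non-terminal, add [B → .γ] for all productions B → γ; repeat for the newly added items until nothing changes.

Start with: [S → . L x F]
  [S → . L x F] has the dot before L: add [L → . x y S]
No further items can be added.

CLOSURE = { [L → . x y S], [S → . L x F] }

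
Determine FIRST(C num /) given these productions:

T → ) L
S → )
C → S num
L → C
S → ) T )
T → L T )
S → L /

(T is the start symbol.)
{ ')' }

FIRST sets of the non-terminals involved (from the grammar, by fixed-point iteration):
  FIRST(C) = { ')' }

To compute FIRST(C num /), process the symbols left to right:
Symbol C is a non-terminal. Add FIRST(C) \ {ε} = { ')' }
C is not nullable (ε ∉ FIRST(C)), so stop here.
FIRST(C num /) = { ')' }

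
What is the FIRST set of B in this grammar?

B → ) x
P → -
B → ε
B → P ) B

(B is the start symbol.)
To compute FIRST(B), examine every production with B on the left-hand side, reading each right-hand side left to right until a non-nullable symbol is reached.

FIRST sets of the other non-terminals involved (by the same procedure, iterated to a fixed point):
  FIRST(P) = { '-' }

From B → ) x:
  - ')' is a terminal: add ')' and stop
From B → ε:
  - ε-production, so ε ∈ FIRST(B)
From B → P ) B:
  - P is a non-terminal: add FIRST(P) \ {ε} = { '-' }
    P is not nullable, so stop

Collecting: FIRST(B) = { ')', '-', ε }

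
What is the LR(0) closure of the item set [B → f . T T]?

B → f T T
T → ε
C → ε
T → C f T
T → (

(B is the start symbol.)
{ [B → f . T T], [C → .], [T → . (], [T → . C f T], [T → .] }

Start with: [B → f . T T]
  [B → f . T T] has the dot before T: add [T → .], [T → . C f T], [T → . (]
  [T → . C f T] has the dot before C: add [C → .]
No further items can be added.

CLOSURE = { [B → f . T T], [C → .], [T → . (], [T → . C f T], [T → .] }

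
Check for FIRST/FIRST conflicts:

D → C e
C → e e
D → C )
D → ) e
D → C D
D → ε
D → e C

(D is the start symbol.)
Yes. D → C e / D → C ')' on { 'e' }; D → C e / D → C D on { 'e' }; D → C e / D → e C on { 'e' }; D → C ')' / D → C D on { 'e' }; D → C ')' / D → e C on { 'e' }; D → C D / D → e C on { 'e' }

FIRST sets of the non-terminals at (or reachable through a nullable prefix from) the front of some alternative:
  FIRST(C) = { 'e' }

Productions for D:
  D → C e: FIRST = { 'e' }
  D → C ): FIRST = { 'e' }
  D → ) e: FIRST = { ')' }
  D → C D: FIRST = { 'e' }
  D → ε: FIRST = { ε }
  D → e C: FIRST = { 'e' }
C has only one production, so no FIRST/FIRST conflict is possible there.

Conflict for D: D → C e and D → C )
  Overlap: { 'e' }
Conflict for D: D → C e and D → C D
  Overlap: { 'e' }
Conflict for D: D → C e and D → e C
  Overlap: { 'e' }
Conflict for D: D → C ) and D → C D
  Overlap: { 'e' }
Conflict for D: D → C ) and D → e C
  Overlap: { 'e' }
Conflict for D: D → C D and D → e C
  Overlap: { 'e' }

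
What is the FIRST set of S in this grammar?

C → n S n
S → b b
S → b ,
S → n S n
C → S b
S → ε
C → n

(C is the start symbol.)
To compute FIRST(S), examine every production with S on the left-hand side, reading each right-hand side left to right until a non-nullable symbol is reached.

From S → b b:
  - b is a terminal: add 'b' and stop
From S → b ,:
  - b is a terminal: add 'b' and stop
From S → n S n:
  - n is a terminal: add 'n' and stop
From S → ε:
  - ε-production, so ε ∈ FIRST(S)

Collecting: FIRST(S) = { 'b', 'n', ε }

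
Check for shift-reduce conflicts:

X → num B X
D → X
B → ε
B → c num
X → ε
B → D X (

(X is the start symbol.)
A shift-reduce conflict occurs when an LR(0) state has both:
  - a complete (reduce) item [A → α .] (dot at the end), and
  - a shift item [B → β . c γ] (dot before a terminal).

Augment with X' → X and build the canonical LR(0) collection (I0 = CLOSURE({[X' → . X]}), then GOTO on every symbol after a dot until no new states appear). It has 11 states:
  I0: { [X → . num B X], [X → .], [X' → . X] }  — shift, reduce
  I1: { [X' → X .] }  — accept
  I2: { [B → . D X (], [B → . c num], [B → .], [D → . X], [X → . num B X], [X → .], [X → num . B X] }  — shift, 2 reduces
  I3: { [X → . num B X], [X → .], [X → num B . X] }  — shift, reduce
  I4: { [B → D . X (], [X → . num B X], [X → .] }  — shift, reduce
  I5: { [D → X .] }  — reduce
  I6: { [B → c . num] }  — shift
  I7: { [B → c num .] }  — reduce
  I8: { [B → D X . (] }  — shift
  I9: { [B → D X ( .] }  — reduce
  I10: { [X → num B X .] }  — reduce

I0 contains reduce item [X → .] and shift item [X → . num B X] — shift-reduce conflict.
I2 contains reduce items [B → .], [X → .] and shift items [B → . c num], [X → . num B X] — shift-reduce conflict.
I3 contains reduce item [X → .] and shift item [X → . num B X] — shift-reduce conflict.
I4 contains reduce item [X → .] and shift item [X → . num B X] — shift-reduce conflict.

Answer: Yes — I0: [X → .] vs [X → . num B X]; I2: [B → .] vs [B → . c num]; I3: [X → .] vs [X → . num B X]; I4: [X → .] vs [X → . num B X]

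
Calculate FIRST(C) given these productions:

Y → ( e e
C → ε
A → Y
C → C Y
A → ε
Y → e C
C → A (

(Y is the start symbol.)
{ '(', 'e', ε }

FIRST sets of the other non-terminals involved (by the same procedure, iterated to a fixed point):
  FIRST(Y) = { '(', 'e' }
  FIRST(A) = { '(', 'e', ε }

From C → ε:
  - ε-production, so ε ∈ FIRST(C)
From C → C Y:
  - C is the symbol being defined: contributes nothing new
    C is nullable, so continue to the next symbol
  - Y is a non-terminal: add FIRST(Y) \ {ε} = { '(', 'e' }
    Y is not nullable, so stop
From C → A (:
  - A is a non-terminal: add FIRST(A) \ {ε} = { '(', 'e' }
    A is nullable, so continue to the next symbol
  - '(' is a terminal: add '(' and stop

Collecting: FIRST(C) = { '(', 'e', ε }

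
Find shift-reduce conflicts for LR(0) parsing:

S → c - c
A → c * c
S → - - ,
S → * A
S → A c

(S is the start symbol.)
No shift-reduce conflicts

A shift-reduce conflict occurs when an LR(0) state has both:
  - a complete (reduce) item [A → α .] (dot at the end), and
  - a shift item [B → β . c γ] (dot before a terminal).

Augment with S' → S and build the canonical LR(0) collection (I0 = CLOSURE({[S' → . S]}), then GOTO on every symbol after a dot until no new states appear). It has 15 states:
  I0: { [A → . c * c], [S → . * A], [S → . - - ,], [S → . A c], [S → . c - c], [S' → . S] }  — shift
  I1: { [A → . c * c], [S → * . A] }  — shift
  I2: { [S → - . - ,] }  — shift
  I3: { [S → A . c] }  — shift
  I4: { [S' → S .] }  — accept
  I5: { [A → c . * c], [S → c . - c] }  — shift
  I6: { [A → c * . c] }  — shift
  I7: { [S → c - . c] }  — shift
  I8: { [S → c - c .] }  — reduce
  I9: { [A → c * c .] }  — reduce
  I10: { [S → A c .] }  — reduce
  I11: { [S → - - . ,] }  — shift
  I12: { [S → - - , .] }  — reduce
  I13: { [S → * A .] }  — reduce
  I14: { [A → c . * c] }  — shift

No state contains both a complete item and a shift item.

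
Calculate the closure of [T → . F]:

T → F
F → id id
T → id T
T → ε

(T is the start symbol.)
To compute CLOSURE, for each item [A → α.Bβ] where B is a non-terminal, add [B → .γ] for all productions B → γ; repeat for the newly added items until nothing changes.

Start with: [T → . F]
  [T → . F] has the dot before F: add [F → . id id]
No further items can be added.

CLOSURE = { [F → . id id], [T → . F] }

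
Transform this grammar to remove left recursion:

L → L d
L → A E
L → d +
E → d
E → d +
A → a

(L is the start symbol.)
L → A E L'
L → d + L'
L' → d L'
L' → ε
E → d
E → d +
A → a

L is directly left-recursive. The standard transformation for
  A → A α₁ | ... | A α_m | β₁ | ... | β_n
is
  A  → β₁ A' | ... | β_n A'
  A' → α₁ A' | ... | α_m A' | ε

L → A E becomes L → A E L'
L → d + becomes L → d + L'
L → L d becomes L' → d L'
Add L' → ε

Productions for other non-terminals are unchanged:
  E → d
  E → d +
  A → a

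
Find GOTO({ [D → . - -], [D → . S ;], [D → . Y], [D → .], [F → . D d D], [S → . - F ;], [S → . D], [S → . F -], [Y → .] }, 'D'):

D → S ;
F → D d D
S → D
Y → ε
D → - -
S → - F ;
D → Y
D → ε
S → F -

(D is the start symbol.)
{ [F → D . d D], [S → D .] }

GOTO(I, 'D') = CLOSURE({ [A → αX.β] : [A → α.Xβ] ∈ I, X = 'D' })

Items with dot before 'D', with the dot advanced:
  [F → . D d D] → [F → D . d D]
  [S → . D] → [S → D .]
Closure adds nothing (no advanced item has the dot before a non-terminal).

GOTO = { [F → D . d D], [S → D .] }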